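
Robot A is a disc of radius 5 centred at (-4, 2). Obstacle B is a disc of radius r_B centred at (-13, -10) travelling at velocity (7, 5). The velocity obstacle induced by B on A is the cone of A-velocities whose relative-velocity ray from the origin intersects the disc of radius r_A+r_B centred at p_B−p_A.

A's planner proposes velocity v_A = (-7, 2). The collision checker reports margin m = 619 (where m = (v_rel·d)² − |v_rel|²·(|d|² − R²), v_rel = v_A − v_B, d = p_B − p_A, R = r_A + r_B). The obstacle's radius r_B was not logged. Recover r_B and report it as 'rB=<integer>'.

m = 619
d = (-9, -12);  v_rel = (-14, -3),  |v_rel|² = 205
v_rel×d = (-14)·(-12) − (-3)·(-9) = 141
since m = R²·205 − 141²:  R² = (19881 + 619) / 205 = 100
R = √100 = 10  ⇒  r_B = 10 − 5 = 5

rB=5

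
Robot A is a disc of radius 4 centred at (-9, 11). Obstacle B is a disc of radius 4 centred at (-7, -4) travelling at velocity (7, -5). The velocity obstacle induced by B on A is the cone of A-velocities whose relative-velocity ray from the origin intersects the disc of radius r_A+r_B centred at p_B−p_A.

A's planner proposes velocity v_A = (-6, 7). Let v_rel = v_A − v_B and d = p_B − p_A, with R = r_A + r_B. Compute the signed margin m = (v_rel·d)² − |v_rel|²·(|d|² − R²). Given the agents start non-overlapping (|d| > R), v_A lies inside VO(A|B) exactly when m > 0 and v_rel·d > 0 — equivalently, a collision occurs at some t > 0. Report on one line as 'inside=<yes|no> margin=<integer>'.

d = (2, -15),  |d|² = 229;  R = 4+4 = 8,  c = 229−8² = 165
v_rel = (-13, 12),  |v_rel|² = 313;  v_rel·d = (-13)·(2) + (12)·(-15) = -206
313·t² + 412·t + 165 = 0  ⇒  m = (-206)² − 313·165 = -9209
m = -9209 < 0,  v_rel·d = -206 < 0  ⇒  outside

inside=no margin=-9209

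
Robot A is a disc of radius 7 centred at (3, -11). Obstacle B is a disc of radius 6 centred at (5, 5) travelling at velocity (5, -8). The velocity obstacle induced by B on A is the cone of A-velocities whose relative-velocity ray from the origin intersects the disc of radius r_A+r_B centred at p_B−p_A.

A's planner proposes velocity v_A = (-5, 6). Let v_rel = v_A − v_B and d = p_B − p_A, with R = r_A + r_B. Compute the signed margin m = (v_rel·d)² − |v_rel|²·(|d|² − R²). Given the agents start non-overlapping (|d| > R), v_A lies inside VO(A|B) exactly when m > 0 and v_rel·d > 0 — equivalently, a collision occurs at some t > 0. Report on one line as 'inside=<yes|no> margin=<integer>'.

d = (2, 16),  |d|² = 260;  R = 7+6 = 13,  c = 260−13² = 91
v_rel = (-10, 14),  |v_rel|² = 296;  v_rel·d = (-10)·(2) + (14)·(16) = 204
296·t² − 408·t + 91 = 0  ⇒  m = 204² − 296·91 = 14680
m = 14680 > 0,  v_rel·d = 204 > 0  ⇒  inside

inside=yes margin=14680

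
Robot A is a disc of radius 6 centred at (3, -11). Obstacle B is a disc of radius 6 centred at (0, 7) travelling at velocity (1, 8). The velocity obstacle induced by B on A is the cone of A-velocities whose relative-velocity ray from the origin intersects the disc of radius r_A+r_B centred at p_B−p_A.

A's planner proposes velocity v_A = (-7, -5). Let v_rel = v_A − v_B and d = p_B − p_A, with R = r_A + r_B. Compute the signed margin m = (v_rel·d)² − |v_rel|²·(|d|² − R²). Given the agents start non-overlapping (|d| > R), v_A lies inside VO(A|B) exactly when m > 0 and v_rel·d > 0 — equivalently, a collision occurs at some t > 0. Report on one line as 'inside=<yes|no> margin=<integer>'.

d = (-3, 18),  |d|² = 333;  R = 6+6 = 12,  c = 333−12² = 189
v_rel = (-8, -13),  |v_rel|² = 233;  v_rel·d = (-8)·(-3) + (-13)·(18) = -210
233·t² + 420·t + 189 = 0  ⇒  m = (-210)² − 233·189 = 63
m = 63 > 0,  v_rel·d = -210 < 0  ⇒  outside

inside=no margin=63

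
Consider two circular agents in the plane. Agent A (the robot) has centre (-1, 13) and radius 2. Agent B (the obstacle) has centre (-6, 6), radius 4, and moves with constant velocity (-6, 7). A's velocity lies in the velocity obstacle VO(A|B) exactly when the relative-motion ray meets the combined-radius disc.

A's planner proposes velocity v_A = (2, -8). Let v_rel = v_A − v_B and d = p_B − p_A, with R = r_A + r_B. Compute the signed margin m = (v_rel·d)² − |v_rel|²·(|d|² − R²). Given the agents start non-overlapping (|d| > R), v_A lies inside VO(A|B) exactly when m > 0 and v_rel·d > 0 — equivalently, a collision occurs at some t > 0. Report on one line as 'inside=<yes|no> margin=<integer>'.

d = (-5, -7),  |d|² = 74;  R = 2+4 = 6,  c = 74−6² = 38
v_rel = (8, -15),  |v_rel|² = 289;  v_rel·d = (8)·(-5) + (-15)·(-7) = 65
289·t² − 130·t + 38 = 0  ⇒  m = 65² − 289·38 = -6757
m = -6757 < 0,  v_rel·d = 65 > 0  ⇒  outside

inside=no margin=-6757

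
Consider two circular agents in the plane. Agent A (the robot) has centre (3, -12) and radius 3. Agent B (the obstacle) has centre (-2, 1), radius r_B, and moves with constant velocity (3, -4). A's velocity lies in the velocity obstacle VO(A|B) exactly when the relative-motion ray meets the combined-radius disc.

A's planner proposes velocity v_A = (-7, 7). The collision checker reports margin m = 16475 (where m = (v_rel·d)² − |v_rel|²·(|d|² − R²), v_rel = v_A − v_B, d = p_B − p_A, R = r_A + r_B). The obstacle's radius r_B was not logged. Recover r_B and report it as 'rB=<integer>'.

m = 16475
d = (-5, 13);  v_rel = (-10, 11),  |v_rel|² = 221
v_rel×d = (-10)·(13) − (11)·(-5) = -75
since m = R²·221 − (-75)²:  R² = (5625 + 16475) / 221 = 100
R = √100 = 10  ⇒  r_B = 10 − 3 = 7

rB=7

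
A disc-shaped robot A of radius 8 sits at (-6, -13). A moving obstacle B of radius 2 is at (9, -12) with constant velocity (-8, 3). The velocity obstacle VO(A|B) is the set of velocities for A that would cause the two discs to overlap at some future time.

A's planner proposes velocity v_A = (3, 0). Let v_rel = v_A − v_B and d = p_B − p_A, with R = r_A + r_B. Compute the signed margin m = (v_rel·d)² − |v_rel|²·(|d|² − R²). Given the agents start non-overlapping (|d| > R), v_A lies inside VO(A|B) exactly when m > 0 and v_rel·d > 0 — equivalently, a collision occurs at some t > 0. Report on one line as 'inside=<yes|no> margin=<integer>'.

d = (15, 1),  |d|² = 226;  R = 8+2 = 10,  c = 226−10² = 126
v_rel = (11, -3),  |v_rel|² = 130;  v_rel·d = (11)·(15) + (-3)·(1) = 162
130·t² − 324·t + 126 = 0  ⇒  m = 162² − 130·126 = 9864
m = 9864 > 0,  v_rel·d = 162 > 0  ⇒  inside

inside=yes margin=9864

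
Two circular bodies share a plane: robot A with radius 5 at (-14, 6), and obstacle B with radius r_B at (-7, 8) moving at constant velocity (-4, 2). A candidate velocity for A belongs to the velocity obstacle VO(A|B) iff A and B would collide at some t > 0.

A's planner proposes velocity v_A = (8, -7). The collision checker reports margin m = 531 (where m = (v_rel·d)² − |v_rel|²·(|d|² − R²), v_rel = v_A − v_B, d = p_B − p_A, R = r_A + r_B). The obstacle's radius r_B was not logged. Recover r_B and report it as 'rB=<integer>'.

m = 531
d = (7, 2);  v_rel = (12, -9),  |v_rel|² = 225
v_rel×d = (12)·(2) − (-9)·(7) = 87
since m = R²·225 − 87²:  R² = (7569 + 531) / 225 = 36
R = √36 = 6  ⇒  r_B = 6 − 5 = 1

rB=1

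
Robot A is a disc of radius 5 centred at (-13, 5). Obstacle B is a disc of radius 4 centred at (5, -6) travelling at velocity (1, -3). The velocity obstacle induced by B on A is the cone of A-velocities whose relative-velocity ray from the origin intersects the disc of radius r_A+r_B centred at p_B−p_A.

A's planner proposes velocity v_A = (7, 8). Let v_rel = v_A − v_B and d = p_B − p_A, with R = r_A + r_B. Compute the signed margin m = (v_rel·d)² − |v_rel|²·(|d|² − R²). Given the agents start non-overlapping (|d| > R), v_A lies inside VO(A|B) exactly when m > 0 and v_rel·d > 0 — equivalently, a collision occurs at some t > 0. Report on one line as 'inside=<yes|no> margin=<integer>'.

d = (18, -11),  |d|² = 445;  R = 5+4 = 9,  c = 445−9² = 364
v_rel = (6, 11),  |v_rel|² = 157;  v_rel·d = (6)·(18) + (11)·(-11) = -13
157·t² + 26·t + 364 = 0  ⇒  m = (-13)² − 157·364 = -56979
m = -56979 < 0,  v_rel·d = -13 < 0  ⇒  outside

inside=no margin=-56979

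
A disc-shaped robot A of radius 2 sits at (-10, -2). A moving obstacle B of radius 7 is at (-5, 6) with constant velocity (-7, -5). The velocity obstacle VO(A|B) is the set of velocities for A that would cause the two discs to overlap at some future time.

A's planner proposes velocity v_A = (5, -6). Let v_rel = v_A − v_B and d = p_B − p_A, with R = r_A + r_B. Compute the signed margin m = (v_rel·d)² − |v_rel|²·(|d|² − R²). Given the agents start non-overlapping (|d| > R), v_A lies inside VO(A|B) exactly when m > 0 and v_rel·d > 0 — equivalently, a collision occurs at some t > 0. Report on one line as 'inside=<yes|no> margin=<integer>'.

d = (5, 8),  |d|² = 89;  R = 2+7 = 9,  c = 89−9² = 8
v_rel = (12, -1),  |v_rel|² = 145;  v_rel·d = (12)·(5) + (-1)·(8) = 52
145·t² − 104·t + 8 = 0  ⇒  m = 52² − 145·8 = 1544
m = 1544 > 0,  v_rel·d = 52 > 0  ⇒  inside

inside=yes margin=1544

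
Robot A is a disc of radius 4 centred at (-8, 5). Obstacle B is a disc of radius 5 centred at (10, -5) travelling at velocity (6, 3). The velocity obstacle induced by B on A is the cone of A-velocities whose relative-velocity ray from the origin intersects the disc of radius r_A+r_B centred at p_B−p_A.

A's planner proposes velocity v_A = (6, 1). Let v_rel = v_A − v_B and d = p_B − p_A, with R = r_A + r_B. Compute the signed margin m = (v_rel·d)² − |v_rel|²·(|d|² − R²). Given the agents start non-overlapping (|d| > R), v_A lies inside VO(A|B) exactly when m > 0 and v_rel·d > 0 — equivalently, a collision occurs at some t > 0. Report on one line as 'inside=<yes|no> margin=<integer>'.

d = (18, -10),  |d|² = 424;  R = 4+5 = 9,  c = 424−9² = 343
v_rel = (0, -2),  |v_rel|² = 4;  v_rel·d = (0)·(18) + (-2)·(-10) = 20
4·t² − 40·t + 343 = 0  ⇒  m = 20² − 4·343 = -972
m = -972 < 0,  v_rel·d = 20 > 0  ⇒  outside

inside=no margin=-972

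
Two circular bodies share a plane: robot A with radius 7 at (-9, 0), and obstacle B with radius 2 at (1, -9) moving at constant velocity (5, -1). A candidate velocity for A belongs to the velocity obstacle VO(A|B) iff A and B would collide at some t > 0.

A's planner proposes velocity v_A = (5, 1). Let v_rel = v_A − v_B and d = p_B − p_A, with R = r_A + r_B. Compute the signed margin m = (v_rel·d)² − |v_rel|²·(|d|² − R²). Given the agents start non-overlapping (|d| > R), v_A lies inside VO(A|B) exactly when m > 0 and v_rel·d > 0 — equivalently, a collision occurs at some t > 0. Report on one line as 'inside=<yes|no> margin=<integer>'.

d = (10, -9),  |d|² = 181;  R = 7+2 = 9,  c = 181−9² = 100
v_rel = (0, 2),  |v_rel|² = 4;  v_rel·d = (0)·(10) + (2)·(-9) = -18
4·t² + 36·t + 100 = 0  ⇒  m = (-18)² − 4·100 = -76
m = -76 < 0,  v_rel·d = -18 < 0  ⇒  outside

inside=no margin=-76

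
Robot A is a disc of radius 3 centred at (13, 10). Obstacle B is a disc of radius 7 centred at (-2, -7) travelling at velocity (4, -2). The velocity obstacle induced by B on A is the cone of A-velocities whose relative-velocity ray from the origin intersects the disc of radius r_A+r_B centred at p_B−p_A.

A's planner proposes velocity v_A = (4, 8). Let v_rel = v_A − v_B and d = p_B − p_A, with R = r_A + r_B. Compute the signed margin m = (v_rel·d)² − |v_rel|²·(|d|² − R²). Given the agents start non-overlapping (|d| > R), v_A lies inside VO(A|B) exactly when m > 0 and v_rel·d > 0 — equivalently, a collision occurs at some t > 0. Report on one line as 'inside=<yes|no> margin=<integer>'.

d = (-15, -17),  |d|² = 514;  R = 3+7 = 10,  c = 514−10² = 414
v_rel = (0, 10),  |v_rel|² = 100;  v_rel·d = (0)·(-15) + (10)·(-17) = -170
100·t² + 340·t + 414 = 0  ⇒  m = (-170)² − 100·414 = -12500
m = -12500 < 0,  v_rel·d = -170 < 0  ⇒  outside

inside=no margin=-12500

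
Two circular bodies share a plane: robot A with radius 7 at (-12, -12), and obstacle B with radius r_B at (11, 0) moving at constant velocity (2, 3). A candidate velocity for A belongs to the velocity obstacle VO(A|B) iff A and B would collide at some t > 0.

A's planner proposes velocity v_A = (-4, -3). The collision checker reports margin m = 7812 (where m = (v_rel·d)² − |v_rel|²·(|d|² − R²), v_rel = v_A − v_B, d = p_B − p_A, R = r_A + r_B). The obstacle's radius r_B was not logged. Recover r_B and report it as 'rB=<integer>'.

m = 7812
d = (23, 12);  v_rel = (-6, -6),  |v_rel|² = 72
v_rel×d = (-6)·(12) − (-6)·(23) = 66
since m = R²·72 − 66²:  R² = (4356 + 7812) / 72 = 169
R = √169 = 13  ⇒  r_B = 13 − 7 = 6

rB=6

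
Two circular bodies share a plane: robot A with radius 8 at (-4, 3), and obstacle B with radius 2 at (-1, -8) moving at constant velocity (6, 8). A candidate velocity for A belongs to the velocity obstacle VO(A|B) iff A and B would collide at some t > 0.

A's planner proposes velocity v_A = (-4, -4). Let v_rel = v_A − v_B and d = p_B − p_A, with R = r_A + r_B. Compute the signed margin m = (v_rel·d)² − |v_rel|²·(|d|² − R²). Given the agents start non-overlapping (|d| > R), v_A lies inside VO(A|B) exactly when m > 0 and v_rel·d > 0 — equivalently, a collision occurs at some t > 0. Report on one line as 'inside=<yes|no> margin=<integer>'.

d = (3, -11),  |d|² = 130;  R = 8+2 = 10,  c = 130−10² = 30
v_rel = (-10, -12),  |v_rel|² = 244;  v_rel·d = (-10)·(3) + (-12)·(-11) = 102
244·t² − 204·t + 30 = 0  ⇒  m = 102² − 244·30 = 3084
m = 3084 > 0,  v_rel·d = 102 > 0  ⇒  inside

inside=yes margin=3084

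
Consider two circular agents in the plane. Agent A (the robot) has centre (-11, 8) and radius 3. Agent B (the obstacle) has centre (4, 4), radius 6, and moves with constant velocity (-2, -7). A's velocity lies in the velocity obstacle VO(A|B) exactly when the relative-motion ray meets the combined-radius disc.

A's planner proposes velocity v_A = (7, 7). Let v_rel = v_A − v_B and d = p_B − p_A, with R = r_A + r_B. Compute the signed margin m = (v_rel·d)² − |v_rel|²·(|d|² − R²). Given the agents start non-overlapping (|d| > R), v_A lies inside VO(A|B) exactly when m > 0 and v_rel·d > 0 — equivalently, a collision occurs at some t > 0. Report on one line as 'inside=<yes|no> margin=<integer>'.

d = (15, -4),  |d|² = 241;  R = 3+6 = 9,  c = 241−9² = 160
v_rel = (9, 14),  |v_rel|² = 277;  v_rel·d = (9)·(15) + (14)·(-4) = 79
277·t² − 158·t + 160 = 0  ⇒  m = 79² − 277·160 = -38079
m = -38079 < 0,  v_rel·d = 79 > 0  ⇒  outside

inside=no margin=-38079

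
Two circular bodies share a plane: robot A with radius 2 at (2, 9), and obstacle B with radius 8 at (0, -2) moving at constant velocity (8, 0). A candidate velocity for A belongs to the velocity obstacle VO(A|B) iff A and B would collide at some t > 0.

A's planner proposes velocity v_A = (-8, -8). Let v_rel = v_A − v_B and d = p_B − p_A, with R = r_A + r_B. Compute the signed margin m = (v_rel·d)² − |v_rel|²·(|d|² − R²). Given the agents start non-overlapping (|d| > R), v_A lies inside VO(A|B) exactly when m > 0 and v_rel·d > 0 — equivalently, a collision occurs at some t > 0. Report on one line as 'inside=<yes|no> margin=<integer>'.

d = (-2, -11),  |d|² = 125;  R = 2+8 = 10,  c = 125−10² = 25
v_rel = (-16, -8),  |v_rel|² = 320;  v_rel·d = (-16)·(-2) + (-8)·(-11) = 120
320·t² − 240·t + 25 = 0  ⇒  m = 120² − 320·25 = 6400
m = 6400 > 0,  v_rel·d = 120 > 0  ⇒  inside

inside=yes margin=6400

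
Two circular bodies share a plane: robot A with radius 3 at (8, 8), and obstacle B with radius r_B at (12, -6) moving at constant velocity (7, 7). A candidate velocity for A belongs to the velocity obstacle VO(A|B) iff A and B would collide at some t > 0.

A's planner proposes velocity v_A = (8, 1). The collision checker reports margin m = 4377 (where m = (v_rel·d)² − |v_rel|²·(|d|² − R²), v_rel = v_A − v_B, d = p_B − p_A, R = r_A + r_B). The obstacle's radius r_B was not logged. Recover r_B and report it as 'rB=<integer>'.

m = 4377
d = (4, -14);  v_rel = (1, -6),  |v_rel|² = 37
v_rel×d = (1)·(-14) − (-6)·(4) = 10
since m = R²·37 − 10²:  R² = (100 + 4377) / 37 = 121
R = √121 = 11  ⇒  r_B = 11 − 3 = 8

rB=8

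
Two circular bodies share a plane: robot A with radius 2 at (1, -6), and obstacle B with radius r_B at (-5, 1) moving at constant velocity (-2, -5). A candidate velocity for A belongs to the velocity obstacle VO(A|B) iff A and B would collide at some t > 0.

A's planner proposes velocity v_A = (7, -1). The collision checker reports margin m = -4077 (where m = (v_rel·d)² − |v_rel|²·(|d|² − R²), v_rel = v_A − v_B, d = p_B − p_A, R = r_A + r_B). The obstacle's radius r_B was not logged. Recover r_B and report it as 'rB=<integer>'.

m = -4077
d = (-6, 7);  v_rel = (9, 4),  |v_rel|² = 97
v_rel×d = (9)·(7) − (4)·(-6) = 87
since m = R²·97 − 87²:  R² = (7569 + -4077) / 97 = 36
R = √36 = 6  ⇒  r_B = 6 − 2 = 4

rB=4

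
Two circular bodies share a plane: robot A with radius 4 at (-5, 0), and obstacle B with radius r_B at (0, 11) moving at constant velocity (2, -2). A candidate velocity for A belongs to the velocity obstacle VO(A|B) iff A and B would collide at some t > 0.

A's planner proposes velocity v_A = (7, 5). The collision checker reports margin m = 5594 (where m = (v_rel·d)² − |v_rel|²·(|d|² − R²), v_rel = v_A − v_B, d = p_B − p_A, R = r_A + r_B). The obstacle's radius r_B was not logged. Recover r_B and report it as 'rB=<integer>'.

m = 5594
d = (5, 11);  v_rel = (5, 7),  |v_rel|² = 74
v_rel×d = (5)·(11) − (7)·(5) = 20
since m = R²·74 − 20²:  R² = (400 + 5594) / 74 = 81
R = √81 = 9  ⇒  r_B = 9 − 4 = 5

rB=5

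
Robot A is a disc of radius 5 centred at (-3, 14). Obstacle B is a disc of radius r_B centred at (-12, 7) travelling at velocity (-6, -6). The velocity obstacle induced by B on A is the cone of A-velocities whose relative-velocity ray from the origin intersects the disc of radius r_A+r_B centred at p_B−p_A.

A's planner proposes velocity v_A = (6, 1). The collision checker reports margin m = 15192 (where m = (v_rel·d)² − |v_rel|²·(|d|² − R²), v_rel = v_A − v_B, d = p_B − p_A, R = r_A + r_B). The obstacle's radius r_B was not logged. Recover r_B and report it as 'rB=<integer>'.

m = 15192
d = (-9, -7);  v_rel = (12, 7),  |v_rel|² = 193
v_rel×d = (12)·(-7) − (7)·(-9) = -21
since m = R²·193 − (-21)²:  R² = (441 + 15192) / 193 = 81
R = √81 = 9  ⇒  r_B = 9 − 5 = 4

rB=4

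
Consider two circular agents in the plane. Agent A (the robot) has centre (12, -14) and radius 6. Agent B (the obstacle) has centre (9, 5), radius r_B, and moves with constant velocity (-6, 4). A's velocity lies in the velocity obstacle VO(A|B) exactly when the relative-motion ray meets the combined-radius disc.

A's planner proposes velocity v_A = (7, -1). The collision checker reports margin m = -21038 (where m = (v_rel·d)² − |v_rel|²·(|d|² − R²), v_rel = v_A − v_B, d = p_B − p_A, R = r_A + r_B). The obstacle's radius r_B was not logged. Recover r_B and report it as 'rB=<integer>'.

m = -21038
d = (-3, 19);  v_rel = (13, -5),  |v_rel|² = 194
v_rel×d = (13)·(19) − (-5)·(-3) = 232
since m = R²·194 − 232²:  R² = (53824 + -21038) / 194 = 169
R = √169 = 13  ⇒  r_B = 13 − 6 = 7

rB=7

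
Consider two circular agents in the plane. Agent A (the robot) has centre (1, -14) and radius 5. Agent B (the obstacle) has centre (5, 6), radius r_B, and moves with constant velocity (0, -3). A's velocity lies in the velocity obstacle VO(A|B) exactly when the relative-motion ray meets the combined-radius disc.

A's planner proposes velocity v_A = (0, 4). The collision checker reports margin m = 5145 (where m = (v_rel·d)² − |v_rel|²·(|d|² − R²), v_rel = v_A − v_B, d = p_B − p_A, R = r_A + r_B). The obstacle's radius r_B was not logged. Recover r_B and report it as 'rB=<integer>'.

m = 5145
d = (4, 20);  v_rel = (0, 7),  |v_rel|² = 49
v_rel×d = (0)·(20) − (7)·(4) = -28
since m = R²·49 − (-28)²:  R² = (784 + 5145) / 49 = 121
R = √121 = 11  ⇒  r_B = 11 − 5 = 6

rB=6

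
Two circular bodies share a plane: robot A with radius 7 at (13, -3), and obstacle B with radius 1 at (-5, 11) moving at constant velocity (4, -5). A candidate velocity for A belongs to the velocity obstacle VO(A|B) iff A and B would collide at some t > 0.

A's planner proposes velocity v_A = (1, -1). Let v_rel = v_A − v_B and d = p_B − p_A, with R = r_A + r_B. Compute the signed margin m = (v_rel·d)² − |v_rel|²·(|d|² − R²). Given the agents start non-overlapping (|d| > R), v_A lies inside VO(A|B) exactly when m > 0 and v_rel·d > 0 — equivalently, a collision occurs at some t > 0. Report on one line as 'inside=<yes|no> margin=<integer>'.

d = (-18, 14),  |d|² = 520;  R = 7+1 = 8,  c = 520−8² = 456
v_rel = (-3, 4),  |v_rel|² = 25;  v_rel·d = (-3)·(-18) + (4)·(14) = 110
25·t² − 220·t + 456 = 0  ⇒  m = 110² − 25·456 = 700
m = 700 > 0,  v_rel·d = 110 > 0  ⇒  inside

inside=yes margin=700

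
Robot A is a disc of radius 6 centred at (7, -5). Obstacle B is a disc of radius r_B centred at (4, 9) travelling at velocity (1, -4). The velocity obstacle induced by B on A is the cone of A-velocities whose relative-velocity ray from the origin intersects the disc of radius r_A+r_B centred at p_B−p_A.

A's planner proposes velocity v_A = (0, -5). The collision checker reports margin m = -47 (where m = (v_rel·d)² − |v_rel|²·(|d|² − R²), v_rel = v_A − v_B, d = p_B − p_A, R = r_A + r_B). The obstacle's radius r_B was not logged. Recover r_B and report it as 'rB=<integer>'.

m = -47
d = (-3, 14);  v_rel = (-1, -1),  |v_rel|² = 2
v_rel×d = (-1)·(14) − (-1)·(-3) = -17
since m = R²·2 − (-17)²:  R² = (289 + -47) / 2 = 121
R = √121 = 11  ⇒  r_B = 11 − 6 = 5

rB=5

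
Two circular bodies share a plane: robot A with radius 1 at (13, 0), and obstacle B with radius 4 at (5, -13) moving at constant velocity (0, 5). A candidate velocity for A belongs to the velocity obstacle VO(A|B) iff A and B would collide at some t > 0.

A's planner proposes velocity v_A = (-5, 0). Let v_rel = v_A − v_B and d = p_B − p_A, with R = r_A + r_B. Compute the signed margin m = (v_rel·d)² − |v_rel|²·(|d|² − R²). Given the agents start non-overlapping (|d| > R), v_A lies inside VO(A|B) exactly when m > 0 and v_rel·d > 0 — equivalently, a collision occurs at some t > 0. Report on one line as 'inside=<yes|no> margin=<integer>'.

d = (-8, -13),  |d|² = 233;  R = 1+4 = 5,  c = 233−5² = 208
v_rel = (-5, -5),  |v_rel|² = 50;  v_rel·d = (-5)·(-8) + (-5)·(-13) = 105
50·t² − 210·t + 208 = 0  ⇒  m = 105² − 50·208 = 625
m = 625 > 0,  v_rel·d = 105 > 0  ⇒  inside

inside=yes margin=625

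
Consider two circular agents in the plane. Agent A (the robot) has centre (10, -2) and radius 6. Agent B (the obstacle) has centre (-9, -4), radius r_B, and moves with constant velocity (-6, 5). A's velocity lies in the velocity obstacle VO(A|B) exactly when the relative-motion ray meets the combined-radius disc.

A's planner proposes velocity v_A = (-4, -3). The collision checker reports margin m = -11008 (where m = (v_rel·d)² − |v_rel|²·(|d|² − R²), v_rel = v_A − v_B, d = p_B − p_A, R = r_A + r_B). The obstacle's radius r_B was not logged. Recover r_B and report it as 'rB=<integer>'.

m = -11008
d = (-19, -2);  v_rel = (2, -8),  |v_rel|² = 68
v_rel×d = (2)·(-2) − (-8)·(-19) = -156
since m = R²·68 − (-156)²:  R² = (24336 + -11008) / 68 = 196
R = √196 = 14  ⇒  r_B = 14 − 6 = 8

rB=8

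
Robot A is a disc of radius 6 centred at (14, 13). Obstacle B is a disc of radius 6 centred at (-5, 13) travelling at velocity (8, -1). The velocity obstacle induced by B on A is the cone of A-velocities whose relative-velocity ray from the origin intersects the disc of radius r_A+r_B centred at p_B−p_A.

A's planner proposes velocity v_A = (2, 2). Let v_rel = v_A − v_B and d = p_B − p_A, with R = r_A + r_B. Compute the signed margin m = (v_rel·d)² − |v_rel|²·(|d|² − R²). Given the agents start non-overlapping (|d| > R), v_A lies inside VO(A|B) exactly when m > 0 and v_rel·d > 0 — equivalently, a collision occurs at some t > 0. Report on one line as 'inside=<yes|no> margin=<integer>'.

d = (-19, 0),  |d|² = 361;  R = 6+6 = 12,  c = 361−12² = 217
v_rel = (-6, 3),  |v_rel|² = 45;  v_rel·d = (-6)·(-19) + (3)·(0) = 114
45·t² − 228·t + 217 = 0  ⇒  m = 114² − 45·217 = 3231
m = 3231 > 0,  v_rel·d = 114 > 0  ⇒  inside

inside=yes margin=3231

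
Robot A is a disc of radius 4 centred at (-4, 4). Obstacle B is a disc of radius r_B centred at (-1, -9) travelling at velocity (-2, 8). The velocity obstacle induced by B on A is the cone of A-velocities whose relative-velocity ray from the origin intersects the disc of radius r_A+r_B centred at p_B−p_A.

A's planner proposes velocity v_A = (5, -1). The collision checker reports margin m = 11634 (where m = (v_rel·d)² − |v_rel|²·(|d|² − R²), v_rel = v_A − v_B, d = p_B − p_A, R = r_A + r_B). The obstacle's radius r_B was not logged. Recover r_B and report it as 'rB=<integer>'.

m = 11634
d = (3, -13);  v_rel = (7, -9),  |v_rel|² = 130
v_rel×d = (7)·(-13) − (-9)·(3) = -64
since m = R²·130 − (-64)²:  R² = (4096 + 11634) / 130 = 121
R = √121 = 11  ⇒  r_B = 11 − 4 = 7

rB=7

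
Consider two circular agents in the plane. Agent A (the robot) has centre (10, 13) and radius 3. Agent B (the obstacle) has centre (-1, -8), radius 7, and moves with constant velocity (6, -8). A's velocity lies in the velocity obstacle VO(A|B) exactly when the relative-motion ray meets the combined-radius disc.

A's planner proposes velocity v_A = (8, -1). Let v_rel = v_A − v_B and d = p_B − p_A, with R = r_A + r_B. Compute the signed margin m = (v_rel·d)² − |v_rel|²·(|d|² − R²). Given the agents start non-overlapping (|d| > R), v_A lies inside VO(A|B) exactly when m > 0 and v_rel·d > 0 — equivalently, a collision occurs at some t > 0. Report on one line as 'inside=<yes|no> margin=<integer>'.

d = (-11, -21),  |d|² = 562;  R = 3+7 = 10,  c = 562−10² = 462
v_rel = (2, 7),  |v_rel|² = 53;  v_rel·d = (2)·(-11) + (7)·(-21) = -169
53·t² + 338·t + 462 = 0  ⇒  m = (-169)² − 53·462 = 4075
m = 4075 > 0,  v_rel·d = -169 < 0  ⇒  outside

inside=no margin=4075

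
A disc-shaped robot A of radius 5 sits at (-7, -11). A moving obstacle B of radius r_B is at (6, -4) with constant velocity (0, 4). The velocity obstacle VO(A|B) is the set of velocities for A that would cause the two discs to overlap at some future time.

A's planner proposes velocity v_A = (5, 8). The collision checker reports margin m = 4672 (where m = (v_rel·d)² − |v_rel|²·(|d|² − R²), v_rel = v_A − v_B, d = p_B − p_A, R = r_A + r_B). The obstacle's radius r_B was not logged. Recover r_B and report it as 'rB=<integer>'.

m = 4672
d = (13, 7);  v_rel = (5, 4),  |v_rel|² = 41
v_rel×d = (5)·(7) − (4)·(13) = -17
since m = R²·41 − (-17)²:  R² = (289 + 4672) / 41 = 121
R = √121 = 11  ⇒  r_B = 11 − 5 = 6

rB=6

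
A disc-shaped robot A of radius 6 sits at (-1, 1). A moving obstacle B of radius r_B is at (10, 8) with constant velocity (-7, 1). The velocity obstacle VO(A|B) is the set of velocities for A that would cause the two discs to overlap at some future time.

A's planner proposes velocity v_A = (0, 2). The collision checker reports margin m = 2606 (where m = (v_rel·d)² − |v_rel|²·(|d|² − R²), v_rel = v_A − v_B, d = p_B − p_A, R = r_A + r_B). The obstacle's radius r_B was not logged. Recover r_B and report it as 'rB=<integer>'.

m = 2606
d = (11, 7);  v_rel = (7, 1),  |v_rel|² = 50
v_rel×d = (7)·(7) − (1)·(11) = 38
since m = R²·50 − 38²:  R² = (1444 + 2606) / 50 = 81
R = √81 = 9  ⇒  r_B = 9 − 6 = 3

rB=3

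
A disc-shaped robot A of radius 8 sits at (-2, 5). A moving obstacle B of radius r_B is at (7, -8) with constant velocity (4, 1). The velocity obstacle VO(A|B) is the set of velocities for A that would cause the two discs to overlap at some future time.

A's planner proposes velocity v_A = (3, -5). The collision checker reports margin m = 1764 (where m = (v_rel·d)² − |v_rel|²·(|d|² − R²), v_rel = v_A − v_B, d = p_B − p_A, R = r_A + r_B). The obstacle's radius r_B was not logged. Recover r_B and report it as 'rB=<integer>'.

m = 1764
d = (9, -13);  v_rel = (-1, -6),  |v_rel|² = 37
v_rel×d = (-1)·(-13) − (-6)·(9) = 67
since m = R²·37 − 67²:  R² = (4489 + 1764) / 37 = 169
R = √169 = 13  ⇒  r_B = 13 − 8 = 5

rB=5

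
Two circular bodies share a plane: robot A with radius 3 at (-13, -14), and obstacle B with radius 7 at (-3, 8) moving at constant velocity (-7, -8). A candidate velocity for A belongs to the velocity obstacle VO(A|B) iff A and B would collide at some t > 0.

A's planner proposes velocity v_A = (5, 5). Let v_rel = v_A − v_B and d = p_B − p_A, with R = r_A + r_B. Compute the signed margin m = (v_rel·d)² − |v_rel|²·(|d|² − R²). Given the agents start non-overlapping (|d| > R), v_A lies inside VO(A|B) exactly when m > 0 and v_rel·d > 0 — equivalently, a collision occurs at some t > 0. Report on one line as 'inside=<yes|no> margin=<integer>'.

d = (10, 22),  |d|² = 584;  R = 3+7 = 10,  c = 584−10² = 484
v_rel = (12, 13),  |v_rel|² = 313;  v_rel·d = (12)·(10) + (13)·(22) = 406
313·t² − 812·t + 484 = 0  ⇒  m = 406² − 313·484 = 13344
m = 13344 > 0,  v_rel·d = 406 > 0  ⇒  inside

inside=yes margin=13344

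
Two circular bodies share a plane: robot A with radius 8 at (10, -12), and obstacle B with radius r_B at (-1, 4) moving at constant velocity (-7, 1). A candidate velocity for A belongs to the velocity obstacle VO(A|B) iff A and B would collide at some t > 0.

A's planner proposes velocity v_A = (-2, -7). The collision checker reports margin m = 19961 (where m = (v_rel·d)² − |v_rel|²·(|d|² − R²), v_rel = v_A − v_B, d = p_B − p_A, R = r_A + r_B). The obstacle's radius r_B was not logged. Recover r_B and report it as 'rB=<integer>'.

m = 19961
d = (-11, 16);  v_rel = (5, -8),  |v_rel|² = 89
v_rel×d = (5)·(16) − (-8)·(-11) = -8
since m = R²·89 − (-8)²:  R² = (64 + 19961) / 89 = 225
R = √225 = 15  ⇒  r_B = 15 − 8 = 7

rB=7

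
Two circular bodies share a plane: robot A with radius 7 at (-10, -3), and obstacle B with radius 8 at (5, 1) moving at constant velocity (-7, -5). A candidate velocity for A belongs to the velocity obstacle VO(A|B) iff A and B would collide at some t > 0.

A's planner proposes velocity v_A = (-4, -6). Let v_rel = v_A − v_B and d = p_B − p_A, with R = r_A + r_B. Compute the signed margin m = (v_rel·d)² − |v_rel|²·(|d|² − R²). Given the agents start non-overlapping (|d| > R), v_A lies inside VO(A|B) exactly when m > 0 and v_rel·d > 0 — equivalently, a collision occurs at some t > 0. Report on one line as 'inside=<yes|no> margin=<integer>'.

d = (15, 4),  |d|² = 241;  R = 7+8 = 15,  c = 241−15² = 16
v_rel = (3, -1),  |v_rel|² = 10;  v_rel·d = (3)·(15) + (-1)·(4) = 41
10·t² − 82·t + 16 = 0  ⇒  m = 41² − 10·16 = 1521
m = 1521 > 0,  v_rel·d = 41 > 0  ⇒  inside

inside=yes margin=1521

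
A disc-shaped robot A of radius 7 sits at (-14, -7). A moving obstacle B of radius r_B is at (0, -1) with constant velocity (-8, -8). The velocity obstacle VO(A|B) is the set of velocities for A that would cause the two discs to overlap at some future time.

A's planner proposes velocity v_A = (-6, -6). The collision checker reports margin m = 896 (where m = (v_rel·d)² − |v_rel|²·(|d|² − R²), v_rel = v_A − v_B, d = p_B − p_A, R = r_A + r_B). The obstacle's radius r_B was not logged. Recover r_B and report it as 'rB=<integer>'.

m = 896
d = (14, 6);  v_rel = (2, 2),  |v_rel|² = 8
v_rel×d = (2)·(6) − (2)·(14) = -16
since m = R²·8 − (-16)²:  R² = (256 + 896) / 8 = 144
R = √144 = 12  ⇒  r_B = 12 − 7 = 5

rB=5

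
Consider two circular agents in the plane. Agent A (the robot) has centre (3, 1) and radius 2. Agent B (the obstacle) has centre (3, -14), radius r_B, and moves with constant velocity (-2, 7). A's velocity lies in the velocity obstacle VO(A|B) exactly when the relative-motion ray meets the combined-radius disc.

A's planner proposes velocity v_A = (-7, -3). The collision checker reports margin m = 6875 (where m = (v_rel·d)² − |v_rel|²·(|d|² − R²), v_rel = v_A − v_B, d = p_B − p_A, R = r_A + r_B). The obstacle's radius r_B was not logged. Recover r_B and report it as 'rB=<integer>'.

m = 6875
d = (0, -15);  v_rel = (-5, -10),  |v_rel|² = 125
v_rel×d = (-5)·(-15) − (-10)·(0) = 75
since m = R²·125 − 75²:  R² = (5625 + 6875) / 125 = 100
R = √100 = 10  ⇒  r_B = 10 − 2 = 8

rB=8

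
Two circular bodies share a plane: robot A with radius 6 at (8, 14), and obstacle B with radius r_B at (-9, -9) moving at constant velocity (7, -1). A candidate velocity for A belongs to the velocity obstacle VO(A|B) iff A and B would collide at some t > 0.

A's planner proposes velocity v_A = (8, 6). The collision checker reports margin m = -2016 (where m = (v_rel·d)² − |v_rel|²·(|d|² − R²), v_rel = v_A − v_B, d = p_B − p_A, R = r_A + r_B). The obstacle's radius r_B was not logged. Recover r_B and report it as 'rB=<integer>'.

m = -2016
d = (-17, -23);  v_rel = (1, 7),  |v_rel|² = 50
v_rel×d = (1)·(-23) − (7)·(-17) = 96
since m = R²·50 − 96²:  R² = (9216 + -2016) / 50 = 144
R = √144 = 12  ⇒  r_B = 12 − 6 = 6

rB=6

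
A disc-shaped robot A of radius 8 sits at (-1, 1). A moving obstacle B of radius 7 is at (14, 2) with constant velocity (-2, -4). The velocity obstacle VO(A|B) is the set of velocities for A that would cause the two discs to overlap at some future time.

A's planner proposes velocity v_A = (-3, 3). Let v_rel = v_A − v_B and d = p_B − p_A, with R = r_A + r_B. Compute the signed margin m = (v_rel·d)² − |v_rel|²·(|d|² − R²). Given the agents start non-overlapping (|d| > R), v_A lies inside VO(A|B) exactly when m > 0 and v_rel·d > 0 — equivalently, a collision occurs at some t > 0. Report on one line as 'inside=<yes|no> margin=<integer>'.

d = (15, 1),  |d|² = 226;  R = 8+7 = 15,  c = 226−15² = 1
v_rel = (-1, 7),  |v_rel|² = 50;  v_rel·d = (-1)·(15) + (7)·(1) = -8
50·t² + 16·t + 1 = 0  ⇒  m = (-8)² − 50·1 = 14
m = 14 > 0,  v_rel·d = -8 < 0  ⇒  outside

inside=no margin=14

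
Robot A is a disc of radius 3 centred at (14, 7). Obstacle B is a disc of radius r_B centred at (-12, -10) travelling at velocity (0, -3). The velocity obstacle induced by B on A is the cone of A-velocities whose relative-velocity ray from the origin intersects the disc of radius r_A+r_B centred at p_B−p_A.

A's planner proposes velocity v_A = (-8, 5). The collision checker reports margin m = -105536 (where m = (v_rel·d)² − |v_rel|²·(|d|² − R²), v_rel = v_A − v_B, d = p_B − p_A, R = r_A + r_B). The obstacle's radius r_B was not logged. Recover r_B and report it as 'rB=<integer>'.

m = -105536
d = (-26, -17);  v_rel = (-8, 8),  |v_rel|² = 128
v_rel×d = (-8)·(-17) − (8)·(-26) = 344
since m = R²·128 − 344²:  R² = (118336 + -105536) / 128 = 100
R = √100 = 10  ⇒  r_B = 10 − 3 = 7

rB=7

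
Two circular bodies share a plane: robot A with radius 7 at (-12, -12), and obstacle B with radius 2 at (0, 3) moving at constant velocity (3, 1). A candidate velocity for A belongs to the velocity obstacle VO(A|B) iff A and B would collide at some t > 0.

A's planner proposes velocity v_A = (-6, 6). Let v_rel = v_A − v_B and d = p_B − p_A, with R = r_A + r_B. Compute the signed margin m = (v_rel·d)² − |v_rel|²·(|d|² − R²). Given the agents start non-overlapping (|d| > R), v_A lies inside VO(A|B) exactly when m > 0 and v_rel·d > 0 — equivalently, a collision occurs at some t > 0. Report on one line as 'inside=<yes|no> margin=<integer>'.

d = (12, 15),  |d|² = 369;  R = 7+2 = 9,  c = 369−9² = 288
v_rel = (-9, 5),  |v_rel|² = 106;  v_rel·d = (-9)·(12) + (5)·(15) = -33
106·t² + 66·t + 288 = 0  ⇒  m = (-33)² − 106·288 = -29439
m = -29439 < 0,  v_rel·d = -33 < 0  ⇒  outside

inside=no margin=-29439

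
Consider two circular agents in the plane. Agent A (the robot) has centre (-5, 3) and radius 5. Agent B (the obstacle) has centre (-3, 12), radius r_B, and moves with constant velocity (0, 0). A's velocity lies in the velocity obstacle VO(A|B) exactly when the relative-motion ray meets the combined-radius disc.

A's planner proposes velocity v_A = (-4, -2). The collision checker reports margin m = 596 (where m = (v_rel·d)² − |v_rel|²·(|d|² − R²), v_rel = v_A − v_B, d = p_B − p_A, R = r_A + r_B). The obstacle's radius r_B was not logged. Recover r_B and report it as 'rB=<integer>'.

m = 596
d = (2, 9);  v_rel = (-4, -2),  |v_rel|² = 20
v_rel×d = (-4)·(9) − (-2)·(2) = -32
since m = R²·20 − (-32)²:  R² = (1024 + 596) / 20 = 81
R = √81 = 9  ⇒  r_B = 9 − 5 = 4

rB=4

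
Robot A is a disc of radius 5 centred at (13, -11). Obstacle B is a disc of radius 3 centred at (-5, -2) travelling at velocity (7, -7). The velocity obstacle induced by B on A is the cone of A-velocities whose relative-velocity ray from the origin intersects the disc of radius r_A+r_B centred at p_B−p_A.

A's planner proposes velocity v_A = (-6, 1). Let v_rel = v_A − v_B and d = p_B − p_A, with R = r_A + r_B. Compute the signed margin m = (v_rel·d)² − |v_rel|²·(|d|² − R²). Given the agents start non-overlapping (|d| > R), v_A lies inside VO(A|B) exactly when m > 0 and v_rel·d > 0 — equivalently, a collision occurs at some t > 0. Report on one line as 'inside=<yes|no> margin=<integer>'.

d = (-18, 9),  |d|² = 405;  R = 5+3 = 8,  c = 405−8² = 341
v_rel = (-13, 8),  |v_rel|² = 233;  v_rel·d = (-13)·(-18) + (8)·(9) = 306
233·t² − 612·t + 341 = 0  ⇒  m = 306² − 233·341 = 14183
m = 14183 > 0,  v_rel·d = 306 > 0  ⇒  inside

inside=yes margin=14183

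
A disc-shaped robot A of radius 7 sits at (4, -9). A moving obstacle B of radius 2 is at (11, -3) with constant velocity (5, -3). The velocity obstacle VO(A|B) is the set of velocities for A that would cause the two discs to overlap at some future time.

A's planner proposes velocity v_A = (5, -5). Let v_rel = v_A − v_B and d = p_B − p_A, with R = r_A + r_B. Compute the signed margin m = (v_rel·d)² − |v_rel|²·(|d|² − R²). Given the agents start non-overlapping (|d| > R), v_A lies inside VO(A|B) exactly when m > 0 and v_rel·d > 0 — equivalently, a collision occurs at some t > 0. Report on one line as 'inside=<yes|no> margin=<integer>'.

d = (7, 6),  |d|² = 85;  R = 7+2 = 9,  c = 85−9² = 4
v_rel = (0, -2),  |v_rel|² = 4;  v_rel·d = (0)·(7) + (-2)·(6) = -12
4·t² + 24·t + 4 = 0  ⇒  m = (-12)² − 4·4 = 128
m = 128 > 0,  v_rel·d = -12 < 0  ⇒  outside

inside=no margin=128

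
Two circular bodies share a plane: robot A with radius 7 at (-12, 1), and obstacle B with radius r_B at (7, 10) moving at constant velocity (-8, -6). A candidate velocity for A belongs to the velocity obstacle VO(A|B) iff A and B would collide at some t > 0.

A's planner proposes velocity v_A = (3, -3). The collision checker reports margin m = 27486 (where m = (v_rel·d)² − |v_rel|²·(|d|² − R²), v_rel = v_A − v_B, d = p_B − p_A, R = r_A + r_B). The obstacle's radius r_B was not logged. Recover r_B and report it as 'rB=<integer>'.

m = 27486
d = (19, 9);  v_rel = (11, 3),  |v_rel|² = 130
v_rel×d = (11)·(9) − (3)·(19) = 42
since m = R²·130 − 42²:  R² = (1764 + 27486) / 130 = 225
R = √225 = 15  ⇒  r_B = 15 − 7 = 8

rB=8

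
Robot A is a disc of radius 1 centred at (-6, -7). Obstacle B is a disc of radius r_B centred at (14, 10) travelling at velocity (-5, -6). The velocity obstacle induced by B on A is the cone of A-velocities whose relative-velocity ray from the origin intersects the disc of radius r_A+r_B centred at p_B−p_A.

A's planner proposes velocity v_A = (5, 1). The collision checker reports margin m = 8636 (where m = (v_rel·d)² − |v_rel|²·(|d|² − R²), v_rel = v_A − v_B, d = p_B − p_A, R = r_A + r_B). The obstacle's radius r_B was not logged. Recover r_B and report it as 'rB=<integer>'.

m = 8636
d = (20, 17);  v_rel = (10, 7),  |v_rel|² = 149
v_rel×d = (10)·(17) − (7)·(20) = 30
since m = R²·149 − 30²:  R² = (900 + 8636) / 149 = 64
R = √64 = 8  ⇒  r_B = 8 − 1 = 7

rB=7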